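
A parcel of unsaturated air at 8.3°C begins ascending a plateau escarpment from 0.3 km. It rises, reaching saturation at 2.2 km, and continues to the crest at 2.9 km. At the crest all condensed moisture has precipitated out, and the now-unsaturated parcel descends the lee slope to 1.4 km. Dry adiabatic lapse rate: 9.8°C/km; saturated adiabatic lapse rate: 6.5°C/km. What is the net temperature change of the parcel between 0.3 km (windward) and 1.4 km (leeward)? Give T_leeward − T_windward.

-8.47°C

300–2200 m, dry: Δz = 1.9 km ⇒ ΔT = -18.62°C; T = -10.32°C
2200–2900 m, saturated: Δz = 0.7 km ⇒ ΔT = -4.55°C; T = -14.87°C
2900–1400 m, dry descent: Δz = 1.5 km ⇒ ΔT = +14.7°C; T = -0.17°C
Net change vs windward start: -0.17 − 8.3 = -8.47°C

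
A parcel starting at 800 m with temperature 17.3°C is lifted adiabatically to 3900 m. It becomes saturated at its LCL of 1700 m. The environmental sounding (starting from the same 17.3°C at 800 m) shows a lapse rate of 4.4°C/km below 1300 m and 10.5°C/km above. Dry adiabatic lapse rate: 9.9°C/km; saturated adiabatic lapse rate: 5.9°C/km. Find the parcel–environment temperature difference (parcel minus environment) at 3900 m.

+7.61°C (parcel warmer than environment)

Parcel:
  From 800 m to 1700 m (dry): cools by 9.9 × 0.9 = 8.91°C, giving 8.39°C.
  From 1700 m to 3900 m (saturated): cools by 5.9 × 2.2 = 12.98°C, giving -4.59°C.
Environment:
  From 800 m to 1300 m (environment, lower layer): cools by 4.4 × 0.5 = 2.2°C, giving 15.1°C.
  From 1300 m to 3900 m (environment, upper layer): cools by 10.5 × 2.6 = 27.3°C, giving -12.2°C.
T_parcel − T_env = -4.59 − (-12.2) = +7.61°C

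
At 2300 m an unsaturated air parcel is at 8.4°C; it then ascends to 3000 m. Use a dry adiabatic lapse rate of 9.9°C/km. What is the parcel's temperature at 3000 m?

From 2300 m to 3000 m (dry adiabatic): cools by 9.9 × 0.7 = 6.93°C, giving 1.47°C.

1.47°C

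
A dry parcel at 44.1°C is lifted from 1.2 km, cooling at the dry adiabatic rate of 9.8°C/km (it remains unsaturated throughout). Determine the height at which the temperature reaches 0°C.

5.7 km

Height above start = (44.1 − 0) / 9.8 = 4.5 km
Altitude = 1200 m + 4500 m = 5700 m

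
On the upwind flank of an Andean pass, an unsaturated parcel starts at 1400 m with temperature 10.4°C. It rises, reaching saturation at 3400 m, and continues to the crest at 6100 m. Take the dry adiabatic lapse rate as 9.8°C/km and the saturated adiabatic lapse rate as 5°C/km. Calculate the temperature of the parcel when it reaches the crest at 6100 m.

1400 → 3400 m (dry, 9.8°C/km): ΔT = -9.8 × 2 = -19.6°C → T = -9.2°C
3400 → 6100 m (saturated, 5°C/km): ΔT = -5 × 2.7 = -13.5°C → T = -22.7°C

-22.7°C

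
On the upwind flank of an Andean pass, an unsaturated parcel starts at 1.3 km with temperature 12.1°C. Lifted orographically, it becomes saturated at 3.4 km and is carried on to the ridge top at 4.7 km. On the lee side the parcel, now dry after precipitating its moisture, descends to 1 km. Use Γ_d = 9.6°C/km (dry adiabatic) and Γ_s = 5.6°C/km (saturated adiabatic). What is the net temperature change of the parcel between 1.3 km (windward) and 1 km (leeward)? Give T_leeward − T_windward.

From 1300 m to 3400 m (dry): cools by 9.6 × 2.1 = 20.16°C, giving -8.06°C.
From 3400 m to 4700 m (saturated): cools by 5.6 × 1.3 = 7.28°C, giving -15.34°C.
From 4700 m to 1000 m (dry descent): warms by 9.6 × 3.7 = 35.52°C, giving 20.18°C.
Net change vs windward start: 20.18 − 12.1 = +8.08°C

+8.08°C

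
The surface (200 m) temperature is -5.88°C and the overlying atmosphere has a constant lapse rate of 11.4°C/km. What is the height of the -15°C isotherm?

1000 m

Height above start = (-5.88 − (-15)) / 11.4 = 0.8 km
Altitude = 200 m + 800 m = 1000 m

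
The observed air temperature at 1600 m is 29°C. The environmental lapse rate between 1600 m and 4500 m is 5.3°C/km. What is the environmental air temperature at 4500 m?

1600–4500 m, environmental: Δz = 2.9 km ⇒ ΔT = -15.37°C; T = 13.63°C

13.63°C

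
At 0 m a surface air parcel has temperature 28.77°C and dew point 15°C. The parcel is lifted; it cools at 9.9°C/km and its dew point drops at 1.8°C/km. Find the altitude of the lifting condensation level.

1700 m

T and T_d converge at 9.9 − 1.8 = 8.1°C per km
Height above start = (28.77 − 15) / 8.1 = 1.7 km
LCL altitude = 0 m + 1700 m = 1700 m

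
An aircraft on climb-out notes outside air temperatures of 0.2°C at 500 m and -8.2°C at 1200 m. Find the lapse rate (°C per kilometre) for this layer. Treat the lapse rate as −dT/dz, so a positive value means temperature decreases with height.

Γ = −ΔT/Δz = (0.2 − (-8.2)) / (1200 − 500) m
  = 8.4°C / 0.7 km = 12°C/km

12°C/km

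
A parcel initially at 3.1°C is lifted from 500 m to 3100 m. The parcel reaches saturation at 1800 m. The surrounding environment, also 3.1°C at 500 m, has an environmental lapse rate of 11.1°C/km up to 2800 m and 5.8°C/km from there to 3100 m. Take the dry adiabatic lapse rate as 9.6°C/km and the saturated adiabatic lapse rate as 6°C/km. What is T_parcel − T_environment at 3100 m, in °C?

Parcel:
  From 500 m to 1800 m (dry): cools by 9.6 × 1.3 = 12.48°C, giving -9.38°C.
  From 1800 m to 3100 m (saturated): cools by 6 × 1.3 = 7.8°C, giving -17.18°C.
Environment:
  From 500 m to 2800 m (environment, lower layer): cools by 11.1 × 2.3 = 25.53°C, giving -22.43°C.
  From 2800 m to 3100 m (environment, upper layer): cools by 5.8 × 0.3 = 1.74°C, giving -24.17°C.
T_parcel − T_env = -17.18 − (-24.17) = +6.99°C

+6.99°C (parcel warmer than environment)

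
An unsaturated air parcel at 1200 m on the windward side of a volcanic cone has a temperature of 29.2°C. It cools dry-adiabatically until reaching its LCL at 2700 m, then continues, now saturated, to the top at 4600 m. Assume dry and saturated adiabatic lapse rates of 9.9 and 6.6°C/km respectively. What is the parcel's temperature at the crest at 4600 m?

1200–2700 m, dry: Δz = 1.5 km ⇒ ΔT = -14.85°C; T = 14.35°C
2700–4600 m, saturated: Δz = 1.9 km ⇒ ΔT = -12.54°C; T = 1.81°C

1.81°C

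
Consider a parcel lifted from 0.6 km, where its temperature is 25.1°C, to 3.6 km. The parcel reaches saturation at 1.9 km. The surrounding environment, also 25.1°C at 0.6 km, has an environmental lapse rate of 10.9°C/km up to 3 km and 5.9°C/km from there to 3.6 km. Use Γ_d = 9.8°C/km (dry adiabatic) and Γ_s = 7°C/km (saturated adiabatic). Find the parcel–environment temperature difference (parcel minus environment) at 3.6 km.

+5.06°C (parcel warmer than environment)

Parcel:
  From 600 m to 1900 m (dry): cools by 9.8 × 1.3 = 12.74°C, giving 12.36°C.
  From 1900 m to 3600 m (saturated): cools by 7 × 1.7 = 11.9°C, giving 0.46°C.
Environment:
  From 600 m to 3000 m (environment, lower layer): cools by 10.9 × 2.4 = 26.16°C, giving -1.06°C.
  From 3000 m to 3600 m (environment, upper layer): cools by 5.9 × 0.6 = 3.54°C, giving -4.6°C.
T_parcel − T_env = 0.46 − (-4.6) = +5.06°C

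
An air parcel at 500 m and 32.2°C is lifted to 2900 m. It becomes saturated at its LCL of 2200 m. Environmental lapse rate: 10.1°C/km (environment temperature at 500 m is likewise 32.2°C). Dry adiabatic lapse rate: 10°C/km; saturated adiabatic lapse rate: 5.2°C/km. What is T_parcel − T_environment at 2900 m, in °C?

Parcel:
  From 500 m to 2200 m (dry): cools by 10 × 1.7 = 17°C, giving 15.2°C.
  From 2200 m to 2900 m (saturated): cools by 5.2 × 0.7 = 3.64°C, giving 11.56°C.
Environment:
  From 500 m to 2900 m (environment): cools by 10.1 × 2.4 = 24.24°C, giving 7.96°C.
T_parcel − T_env = 11.56 − 7.96 = +3.6°C

+3.6°C (parcel warmer than environment)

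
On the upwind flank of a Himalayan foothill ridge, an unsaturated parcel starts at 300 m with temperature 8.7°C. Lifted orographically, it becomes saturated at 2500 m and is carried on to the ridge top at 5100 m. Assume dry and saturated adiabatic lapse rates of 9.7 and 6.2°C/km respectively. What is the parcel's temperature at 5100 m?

-28.76°C

From 300 m to 2500 m (dry): cools by 9.7 × 2.2 = 21.34°C, giving -12.64°C.
From 2500 m to 5100 m (saturated): cools by 6.2 × 2.6 = 16.12°C, giving -28.76°C.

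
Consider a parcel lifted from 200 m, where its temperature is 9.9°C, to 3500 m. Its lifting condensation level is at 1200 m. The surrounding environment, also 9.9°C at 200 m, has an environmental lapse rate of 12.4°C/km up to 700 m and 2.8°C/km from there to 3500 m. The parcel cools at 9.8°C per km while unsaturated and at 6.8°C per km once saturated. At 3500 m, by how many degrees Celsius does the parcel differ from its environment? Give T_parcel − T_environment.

-11.4°C (parcel cooler than environment)

Parcel:
  From 200 m to 1200 m (dry): cools by 9.8 × 1 = 9.8°C, giving 0.1°C.
  From 1200 m to 3500 m (saturated): cools by 6.8 × 2.3 = 15.64°C, giving -15.54°C.
Environment:
  From 200 m to 700 m (environment, lower layer): cools by 12.4 × 0.5 = 6.2°C, giving 3.7°C.
  From 700 m to 3500 m (environment, upper layer): cools by 2.8 × 2.8 = 7.84°C, giving -4.14°C.
T_parcel − T_env = -15.54 − (-4.14) = -11.4°C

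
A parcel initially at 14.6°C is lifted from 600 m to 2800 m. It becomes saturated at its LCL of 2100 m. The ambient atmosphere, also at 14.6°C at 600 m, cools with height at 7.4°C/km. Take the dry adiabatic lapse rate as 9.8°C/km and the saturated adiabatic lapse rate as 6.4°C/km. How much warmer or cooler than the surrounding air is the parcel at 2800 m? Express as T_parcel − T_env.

-2.9°C (parcel cooler than environment)

Parcel:
  600 → 2100 m (dry, 9.8°C/km): ΔT = -9.8 × 1.5 = -14.7°C → T = -0.1°C
  2100 → 2800 m (saturated, 6.4°C/km): ΔT = -6.4 × 0.7 = -4.48°C → T = -4.58°C
Environment:
  600 → 2800 m (environment, 7.4°C/km): ΔT = -7.4 × 2.2 = -16.28°C → T = -1.68°C
T_parcel − T_env = -4.58 − (-1.68) = -2.9°C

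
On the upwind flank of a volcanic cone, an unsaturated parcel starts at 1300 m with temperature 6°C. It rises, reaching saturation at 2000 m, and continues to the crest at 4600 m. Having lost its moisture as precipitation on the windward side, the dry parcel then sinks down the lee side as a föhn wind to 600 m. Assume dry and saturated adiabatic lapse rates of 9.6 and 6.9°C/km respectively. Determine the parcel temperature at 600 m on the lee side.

19.74°C

1300–2000 m, dry: Δz = 0.7 km ⇒ ΔT = -6.72°C; T = -0.72°C
2000–4600 m, saturated: Δz = 2.6 km ⇒ ΔT = -17.94°C; T = -18.66°C
4600–600 m, dry descent: Δz = 4 km ⇒ ΔT = +38.4°C; T = 19.74°C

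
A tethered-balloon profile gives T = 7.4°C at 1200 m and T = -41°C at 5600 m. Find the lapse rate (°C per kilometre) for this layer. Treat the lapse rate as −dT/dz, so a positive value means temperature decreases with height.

11°C/km

Γ = −ΔT/Δz = (7.4 − (-41)) / (5600 − 1200) m
  = 48.4°C / 4.4 km = 11°C/km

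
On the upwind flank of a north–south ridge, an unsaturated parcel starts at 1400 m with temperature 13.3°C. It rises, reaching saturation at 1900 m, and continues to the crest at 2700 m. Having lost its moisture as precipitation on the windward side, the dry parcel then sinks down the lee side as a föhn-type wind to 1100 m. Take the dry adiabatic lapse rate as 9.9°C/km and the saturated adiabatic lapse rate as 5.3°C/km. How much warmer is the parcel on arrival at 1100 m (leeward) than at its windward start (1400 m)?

1400 → 1900 m (dry, 9.9°C/km): ΔT = -9.9 × 0.5 = -4.95°C → T = 8.35°C
1900 → 2700 m (saturated, 5.3°C/km): ΔT = -5.3 × 0.8 = -4.24°C → T = 4.11°C
2700 → 1100 m (dry descent, 9.9°C/km): ΔT = +9.9 × 1.6 = +15.84°C → T = 19.95°C
Net change vs windward start: 19.95 − 13.3 = +6.65°C

+6.65°C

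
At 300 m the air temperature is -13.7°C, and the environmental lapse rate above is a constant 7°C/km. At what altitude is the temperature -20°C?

Height above start = (-13.7 − (-20)) / 7 = 0.9 km
Altitude = 300 m + 900 m = 1200 m

1200 m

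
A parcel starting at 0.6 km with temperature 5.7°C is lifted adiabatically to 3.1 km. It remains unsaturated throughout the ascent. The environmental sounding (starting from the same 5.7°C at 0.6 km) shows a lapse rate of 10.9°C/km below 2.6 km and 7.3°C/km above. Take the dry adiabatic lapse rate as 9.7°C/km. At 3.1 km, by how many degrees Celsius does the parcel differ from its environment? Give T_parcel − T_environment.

+1.2°C (parcel warmer than environment)

Parcel:
  600 → 3100 m (dry, 9.7°C/km): ΔT = -9.7 × 2.5 = -24.25°C → T = -18.55°C
Environment:
  600 → 2600 m (environment, lower layer, 10.9°C/km): ΔT = -10.9 × 2 = -21.8°C → T = -16.1°C
  2600 → 3100 m (environment, upper layer, 7.3°C/km): ΔT = -7.3 × 0.5 = -3.65°C → T = -19.75°C
T_parcel − T_env = -18.55 − (-19.75) = +1.2°C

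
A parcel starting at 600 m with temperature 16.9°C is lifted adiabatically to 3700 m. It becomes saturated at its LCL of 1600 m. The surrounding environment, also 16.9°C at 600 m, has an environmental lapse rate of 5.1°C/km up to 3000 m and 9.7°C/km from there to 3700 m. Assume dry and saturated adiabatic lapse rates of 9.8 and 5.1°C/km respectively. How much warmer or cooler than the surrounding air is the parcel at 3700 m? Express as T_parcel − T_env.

Parcel:
  Dry to 1600 m: -9.8 × 1 km = -9.8°C, so T = 7.1°C.
  Saturated to 3700 m: -5.1 × 2.1 km = -10.71°C, so T = -3.61°C.
Environment:
  Environment, lower layer to 3000 m: -5.1 × 2.4 km = -12.24°C, so T = 4.66°C.
  Environment, upper layer to 3700 m: -9.7 × 0.7 km = -6.79°C, so T = -2.13°C.
T_parcel − T_env = -3.61 − (-2.13) = -1.48°C

-1.48°C (parcel cooler than environment)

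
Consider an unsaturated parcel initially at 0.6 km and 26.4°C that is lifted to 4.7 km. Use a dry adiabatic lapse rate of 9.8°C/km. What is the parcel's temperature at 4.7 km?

600–4700 m, dry adiabatic: Δz = 4.1 km ⇒ ΔT = -40.18°C; T = -13.78°C

-13.78°C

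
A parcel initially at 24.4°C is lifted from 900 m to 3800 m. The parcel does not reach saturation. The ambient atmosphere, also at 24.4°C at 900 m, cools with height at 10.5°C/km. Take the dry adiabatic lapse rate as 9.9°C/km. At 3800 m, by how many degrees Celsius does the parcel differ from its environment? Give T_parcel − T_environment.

+1.74°C (parcel warmer than environment)

Parcel:
  900–3800 m, dry: Δz = 2.9 km ⇒ ΔT = -28.71°C; T = -4.31°C
Environment:
  900–3800 m, environment: Δz = 2.9 km ⇒ ΔT = -30.45°C; T = -6.05°C
T_parcel − T_env = -4.31 − (-6.05) = +1.74°C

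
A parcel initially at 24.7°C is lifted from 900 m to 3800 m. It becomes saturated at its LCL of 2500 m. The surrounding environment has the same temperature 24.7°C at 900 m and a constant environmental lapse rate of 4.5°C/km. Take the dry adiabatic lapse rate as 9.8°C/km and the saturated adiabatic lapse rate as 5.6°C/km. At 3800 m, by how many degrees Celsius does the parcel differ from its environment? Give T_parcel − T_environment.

Parcel:
  900–2500 m, dry: Δz = 1.6 km ⇒ ΔT = -15.68°C; T = 9.02°C
  2500–3800 m, saturated: Δz = 1.3 km ⇒ ΔT = -7.28°C; T = 1.74°C
Environment:
  900–3800 m, environment: Δz = 2.9 km ⇒ ΔT = -13.05°C; T = 11.65°C
T_parcel − T_env = 1.74 − 11.65 = -9.91°C

-9.91°C (parcel cooler than environment)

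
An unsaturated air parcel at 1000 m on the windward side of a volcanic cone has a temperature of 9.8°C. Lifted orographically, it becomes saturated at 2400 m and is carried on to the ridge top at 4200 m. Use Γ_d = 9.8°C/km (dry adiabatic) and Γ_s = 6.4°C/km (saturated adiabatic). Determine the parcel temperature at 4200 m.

From 1000 m to 2400 m (dry): cools by 9.8 × 1.4 = 13.72°C, giving -3.92°C.
From 2400 m to 4200 m (saturated): cools by 6.4 × 1.8 = 11.52°C, giving -15.44°C.

-15.44°C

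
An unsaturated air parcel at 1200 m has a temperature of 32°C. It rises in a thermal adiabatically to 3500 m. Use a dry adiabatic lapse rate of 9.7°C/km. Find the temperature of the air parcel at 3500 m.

9.69°C

1200–3500 m, dry adiabatic: Δz = 2.3 km ⇒ ΔT = -22.31°C; T = 9.69°C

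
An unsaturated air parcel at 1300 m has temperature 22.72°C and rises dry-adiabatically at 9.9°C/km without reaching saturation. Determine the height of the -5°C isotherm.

4100 m

Height above start = (22.72 − (-5)) / 9.9 = 2.8 km
Altitude = 1300 m + 2800 m = 4100 m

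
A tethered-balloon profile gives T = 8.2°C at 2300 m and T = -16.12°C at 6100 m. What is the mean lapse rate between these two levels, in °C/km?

6.4°C/km

Γ = −ΔT/Δz = (8.2 − (-16.12)) / (6100 − 2300) m
  = 24.32°C / 3.8 km = 6.4°C/km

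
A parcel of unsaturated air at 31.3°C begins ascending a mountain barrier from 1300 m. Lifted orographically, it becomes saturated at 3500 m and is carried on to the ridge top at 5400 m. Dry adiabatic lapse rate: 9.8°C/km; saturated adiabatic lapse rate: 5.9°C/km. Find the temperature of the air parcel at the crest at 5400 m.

Dry to 3500 m: -9.8 × 2.2 km = -21.56°C, so T = 9.74°C.
Saturated to 5400 m: -5.9 × 1.9 km = -11.21°C, so T = -1.47°C.

-1.47°C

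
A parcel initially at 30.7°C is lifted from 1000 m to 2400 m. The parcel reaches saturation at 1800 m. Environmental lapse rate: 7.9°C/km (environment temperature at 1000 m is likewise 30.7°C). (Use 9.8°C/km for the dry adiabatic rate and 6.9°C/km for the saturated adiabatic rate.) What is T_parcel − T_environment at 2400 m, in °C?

-0.92°C (parcel cooler than environment)

Parcel:
  Dry to 1800 m: -9.8 × 0.8 km = -7.84°C, so T = 22.86°C.
  Saturated to 2400 m: -6.9 × 0.6 km = -4.14°C, so T = 18.72°C.
Environment:
  Environment to 2400 m: -7.9 × 1.4 km = -11.06°C, so T = 19.64°C.
T_parcel − T_env = 18.72 − 19.64 = -0.92°C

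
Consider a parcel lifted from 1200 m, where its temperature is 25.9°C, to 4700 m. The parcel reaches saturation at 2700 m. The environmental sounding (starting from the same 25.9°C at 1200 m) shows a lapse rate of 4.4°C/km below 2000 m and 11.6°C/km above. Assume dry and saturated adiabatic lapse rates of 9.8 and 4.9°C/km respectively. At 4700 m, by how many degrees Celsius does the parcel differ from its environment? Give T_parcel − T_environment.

+10.34°C (parcel warmer than environment)

Parcel:
  1200 → 2700 m (dry, 9.8°C/km): ΔT = -9.8 × 1.5 = -14.7°C → T = 11.2°C
  2700 → 4700 m (saturated, 4.9°C/km): ΔT = -4.9 × 2 = -9.8°C → T = 1.4°C
Environment:
  1200 → 2000 m (environment, lower layer, 4.4°C/km): ΔT = -4.4 × 0.8 = -3.52°C → T = 22.38°C
  2000 → 4700 m (environment, upper layer, 11.6°C/km): ΔT = -11.6 × 2.7 = -31.32°C → T = -8.94°C
T_parcel − T_env = 1.4 − (-8.94) = +10.34°C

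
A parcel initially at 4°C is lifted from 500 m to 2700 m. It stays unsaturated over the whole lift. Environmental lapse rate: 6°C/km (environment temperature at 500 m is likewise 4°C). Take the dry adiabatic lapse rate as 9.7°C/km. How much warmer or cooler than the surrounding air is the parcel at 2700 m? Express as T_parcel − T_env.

Parcel:
  500–2700 m, dry: Δz = 2.2 km ⇒ ΔT = -21.34°C; T = -17.34°C
Environment:
  500–2700 m, environment: Δz = 2.2 km ⇒ ΔT = -13.2°C; T = -9.2°C
T_parcel − T_env = -17.34 − (-9.2) = -8.14°C

-8.14°C (parcel cooler than environment)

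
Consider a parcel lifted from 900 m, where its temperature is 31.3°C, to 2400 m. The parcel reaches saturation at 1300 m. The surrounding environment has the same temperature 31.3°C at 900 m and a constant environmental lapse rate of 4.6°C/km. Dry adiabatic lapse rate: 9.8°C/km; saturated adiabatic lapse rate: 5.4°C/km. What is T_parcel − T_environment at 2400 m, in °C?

-2.96°C (parcel cooler than environment)

Parcel:
  From 900 m to 1300 m (dry): cools by 9.8 × 0.4 = 3.92°C, giving 27.38°C.
  From 1300 m to 2400 m (saturated): cools by 5.4 × 1.1 = 5.94°C, giving 21.44°C.
Environment:
  From 900 m to 2400 m (environment): cools by 4.6 × 1.5 = 6.9°C, giving 24.4°C.
T_parcel − T_env = 21.44 − 24.4 = -2.96°C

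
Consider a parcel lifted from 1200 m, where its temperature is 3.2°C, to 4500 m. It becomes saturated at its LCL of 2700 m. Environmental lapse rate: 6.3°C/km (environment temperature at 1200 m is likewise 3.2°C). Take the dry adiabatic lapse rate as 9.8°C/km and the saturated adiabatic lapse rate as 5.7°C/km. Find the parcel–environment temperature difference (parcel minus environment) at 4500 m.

Parcel:
  Dry to 2700 m: -9.8 × 1.5 km = -14.7°C, so T = -11.5°C.
  Saturated to 4500 m: -5.7 × 1.8 km = -10.26°C, so T = -21.76°C.
Environment:
  Environment to 4500 m: -6.3 × 3.3 km = -20.79°C, so T = -17.59°C.
T_parcel − T_env = -21.76 − (-17.59) = -4.17°C

-4.17°C (parcel cooler than environment)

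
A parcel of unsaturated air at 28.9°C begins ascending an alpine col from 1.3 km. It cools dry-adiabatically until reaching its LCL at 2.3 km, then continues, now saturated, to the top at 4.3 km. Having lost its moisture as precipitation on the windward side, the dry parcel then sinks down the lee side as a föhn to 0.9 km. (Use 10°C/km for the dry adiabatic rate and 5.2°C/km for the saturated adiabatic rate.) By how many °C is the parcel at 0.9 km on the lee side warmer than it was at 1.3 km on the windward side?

From 1300 m to 2300 m (dry): cools by 10 × 1 = 10°C, giving 18.9°C.
From 2300 m to 4300 m (saturated): cools by 5.2 × 2 = 10.4°C, giving 8.5°C.
From 4300 m to 900 m (dry descent): warms by 10 × 3.4 = 34°C, giving 42.5°C.
Net change vs windward start: 42.5 − 28.9 = +13.6°C

+13.6°C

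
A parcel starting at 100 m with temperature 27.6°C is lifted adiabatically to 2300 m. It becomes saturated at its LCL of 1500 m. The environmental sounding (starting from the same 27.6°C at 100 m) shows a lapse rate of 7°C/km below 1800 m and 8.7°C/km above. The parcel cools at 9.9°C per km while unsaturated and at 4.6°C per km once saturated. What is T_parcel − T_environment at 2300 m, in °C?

Parcel:
  100 → 1500 m (dry, 9.9°C/km): ΔT = -9.9 × 1.4 = -13.86°C → T = 13.74°C
  1500 → 2300 m (saturated, 4.6°C/km): ΔT = -4.6 × 0.8 = -3.68°C → T = 10.06°C
Environment:
  100 → 1800 m (environment, lower layer, 7°C/km): ΔT = -7 × 1.7 = -11.9°C → T = 15.7°C
  1800 → 2300 m (environment, upper layer, 8.7°C/km): ΔT = -8.7 × 0.5 = -4.35°C → T = 11.35°C
T_parcel − T_env = 10.06 − 11.35 = -1.29°C

-1.29°C (parcel cooler than environment)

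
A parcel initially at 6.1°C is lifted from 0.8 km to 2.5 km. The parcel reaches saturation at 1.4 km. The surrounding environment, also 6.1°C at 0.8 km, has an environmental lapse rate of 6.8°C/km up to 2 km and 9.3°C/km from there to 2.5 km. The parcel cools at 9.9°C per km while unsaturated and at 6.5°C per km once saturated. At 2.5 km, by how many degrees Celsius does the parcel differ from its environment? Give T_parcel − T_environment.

Parcel:
  800 → 1400 m (dry, 9.9°C/km): ΔT = -9.9 × 0.6 = -5.94°C → T = 0.16°C
  1400 → 2500 m (saturated, 6.5°C/km): ΔT = -6.5 × 1.1 = -7.15°C → T = -6.99°C
Environment:
  800 → 2000 m (environment, lower layer, 6.8°C/km): ΔT = -6.8 × 1.2 = -8.16°C → T = -2.06°C
  2000 → 2500 m (environment, upper layer, 9.3°C/km): ΔT = -9.3 × 0.5 = -4.65°C → T = -6.71°C
T_parcel − T_env = -6.99 − (-6.71) = -0.28°C

-0.28°C (parcel cooler than environment)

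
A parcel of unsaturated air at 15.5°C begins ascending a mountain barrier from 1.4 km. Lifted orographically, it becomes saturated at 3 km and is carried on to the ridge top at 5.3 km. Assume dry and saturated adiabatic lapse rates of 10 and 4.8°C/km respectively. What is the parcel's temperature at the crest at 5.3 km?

1400–3000 m, dry: Δz = 1.6 km ⇒ ΔT = -16°C; T = -0.5°C
3000–5300 m, saturated: Δz = 2.3 km ⇒ ΔT = -11.04°C; T = -11.54°C

-11.54°C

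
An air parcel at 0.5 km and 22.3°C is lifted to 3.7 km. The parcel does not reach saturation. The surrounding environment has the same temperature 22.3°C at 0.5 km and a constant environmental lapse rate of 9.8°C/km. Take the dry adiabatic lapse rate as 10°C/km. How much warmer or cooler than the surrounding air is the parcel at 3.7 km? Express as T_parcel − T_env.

Parcel:
  From 500 m to 3700 m (dry): cools by 10 × 3.2 = 32°C, giving -9.7°C.
Environment:
  From 500 m to 3700 m (environment): cools by 9.8 × 3.2 = 31.36°C, giving -9.06°C.
T_parcel − T_env = -9.7 − (-9.06) = -0.64°C

-0.64°C (parcel cooler than environment)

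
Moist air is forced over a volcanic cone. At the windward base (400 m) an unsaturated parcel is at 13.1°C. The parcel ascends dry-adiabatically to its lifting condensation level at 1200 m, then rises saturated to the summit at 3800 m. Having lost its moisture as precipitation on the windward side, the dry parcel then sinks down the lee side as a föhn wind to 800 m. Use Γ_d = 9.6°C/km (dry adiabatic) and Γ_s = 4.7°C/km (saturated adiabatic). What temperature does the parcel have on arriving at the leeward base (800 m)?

400 → 1200 m (dry, 9.6°C/km): ΔT = -9.6 × 0.8 = -7.68°C → T = 5.42°C
1200 → 3800 m (saturated, 4.7°C/km): ΔT = -4.7 × 2.6 = -12.22°C → T = -6.8°C
3800 → 800 m (dry descent, 9.6°C/km): ΔT = +9.6 × 3 = +28.8°C → T = 22°C

22°C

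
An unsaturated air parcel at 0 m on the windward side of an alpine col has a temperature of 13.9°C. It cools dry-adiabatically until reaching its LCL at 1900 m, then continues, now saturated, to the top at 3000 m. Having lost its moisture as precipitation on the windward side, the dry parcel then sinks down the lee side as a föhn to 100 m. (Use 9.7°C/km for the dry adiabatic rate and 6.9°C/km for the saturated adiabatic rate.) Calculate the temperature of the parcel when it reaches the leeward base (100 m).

Dry to 1900 m: -9.7 × 1.9 km = -18.43°C, so T = -4.53°C.
Saturated to 3000 m: -6.9 × 1.1 km = -7.59°C, so T = -12.12°C.
Dry descent to 100 m: +9.7 × 2.9 km = +28.13°C, so T = 16.01°C.

16.01°C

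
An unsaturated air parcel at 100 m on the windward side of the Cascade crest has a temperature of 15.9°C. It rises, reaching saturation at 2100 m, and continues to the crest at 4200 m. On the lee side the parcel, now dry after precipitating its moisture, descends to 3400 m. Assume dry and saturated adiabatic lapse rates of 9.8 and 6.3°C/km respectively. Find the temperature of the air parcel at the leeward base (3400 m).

100 → 2100 m (dry, 9.8°C/km): ΔT = -9.8 × 2 = -19.6°C → T = -3.7°C
2100 → 4200 m (saturated, 6.3°C/km): ΔT = -6.3 × 2.1 = -13.23°C → T = -16.93°C
4200 → 3400 m (dry descent, 9.8°C/km): ΔT = +9.8 × 0.8 = +7.84°C → T = -9.09°C

-9.09°C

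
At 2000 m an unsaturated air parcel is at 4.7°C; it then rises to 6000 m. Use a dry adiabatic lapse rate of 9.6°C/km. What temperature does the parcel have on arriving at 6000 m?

-33.7°C

2000 → 6000 m (dry adiabatic, 9.6°C/km): ΔT = -9.6 × 4 = -38.4°C → T = -33.7°C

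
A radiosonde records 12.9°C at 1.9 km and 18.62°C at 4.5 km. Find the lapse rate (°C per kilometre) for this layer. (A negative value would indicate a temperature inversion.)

-2.2°C/km

Γ = −ΔT/Δz = (12.9 − 18.62) / (4500 − 1900) m
  = -5.72°C / 2.6 km = -2.2°C/km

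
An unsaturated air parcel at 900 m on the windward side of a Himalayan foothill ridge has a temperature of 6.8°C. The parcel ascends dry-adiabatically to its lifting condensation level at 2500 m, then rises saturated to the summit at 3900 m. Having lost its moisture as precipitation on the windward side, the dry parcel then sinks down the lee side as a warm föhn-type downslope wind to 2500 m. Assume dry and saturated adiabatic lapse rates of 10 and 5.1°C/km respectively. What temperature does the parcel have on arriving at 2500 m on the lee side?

-2.34°C

From 900 m to 2500 m (dry): cools by 10 × 1.6 = 16°C, giving -9.2°C.
From 2500 m to 3900 m (saturated): cools by 5.1 × 1.4 = 7.14°C, giving -16.34°C.
From 3900 m to 2500 m (dry descent): warms by 10 × 1.4 = 14°C, giving -2.34°C.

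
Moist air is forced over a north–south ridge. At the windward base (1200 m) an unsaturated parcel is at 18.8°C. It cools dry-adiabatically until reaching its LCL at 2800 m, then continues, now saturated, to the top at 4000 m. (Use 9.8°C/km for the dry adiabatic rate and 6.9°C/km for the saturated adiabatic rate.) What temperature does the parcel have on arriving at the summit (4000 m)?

-5.16°C

From 1200 m to 2800 m (dry): cools by 9.8 × 1.6 = 15.68°C, giving 3.12°C.
From 2800 m to 4000 m (saturated): cools by 6.9 × 1.2 = 8.28°C, giving -5.16°C.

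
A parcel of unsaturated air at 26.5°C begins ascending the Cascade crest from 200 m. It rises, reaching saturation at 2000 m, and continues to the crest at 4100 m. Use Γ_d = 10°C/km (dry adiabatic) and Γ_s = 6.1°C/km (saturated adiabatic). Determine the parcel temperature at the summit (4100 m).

-4.31°C

200 → 2000 m (dry, 10°C/km): ΔT = -10 × 1.8 = -18°C → T = 8.5°C
2000 → 4100 m (saturated, 6.1°C/km): ΔT = -6.1 × 2.1 = -12.81°C → T = -4.31°C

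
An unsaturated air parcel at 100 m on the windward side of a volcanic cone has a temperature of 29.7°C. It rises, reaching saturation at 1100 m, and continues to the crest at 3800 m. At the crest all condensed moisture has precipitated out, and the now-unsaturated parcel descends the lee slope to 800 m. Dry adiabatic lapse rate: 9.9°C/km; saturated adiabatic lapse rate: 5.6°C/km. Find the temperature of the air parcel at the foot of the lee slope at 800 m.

100–1100 m, dry: Δz = 1 km ⇒ ΔT = -9.9°C; T = 19.8°C
1100–3800 m, saturated: Δz = 2.7 km ⇒ ΔT = -15.12°C; T = 4.68°C
3800–800 m, dry descent: Δz = 3 km ⇒ ΔT = +29.7°C; T = 34.38°C

34.38°C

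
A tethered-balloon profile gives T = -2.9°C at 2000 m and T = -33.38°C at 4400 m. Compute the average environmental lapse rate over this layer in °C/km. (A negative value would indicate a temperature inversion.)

12.7°C/km

Γ = −ΔT/Δz = (-2.9 − (-33.38)) / (4400 − 2000) m
  = 30.48°C / 2.4 km = 12.7°C/km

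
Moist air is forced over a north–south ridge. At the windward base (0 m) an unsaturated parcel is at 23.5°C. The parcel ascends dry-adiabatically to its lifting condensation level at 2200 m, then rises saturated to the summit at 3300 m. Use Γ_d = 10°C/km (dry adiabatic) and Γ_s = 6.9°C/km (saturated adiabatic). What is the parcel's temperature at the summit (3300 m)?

-6.09°C

0–2200 m, dry: Δz = 2.2 km ⇒ ΔT = -22°C; T = 1.5°C
2200–3300 m, saturated: Δz = 1.1 km ⇒ ΔT = -7.59°C; T = -6.09°C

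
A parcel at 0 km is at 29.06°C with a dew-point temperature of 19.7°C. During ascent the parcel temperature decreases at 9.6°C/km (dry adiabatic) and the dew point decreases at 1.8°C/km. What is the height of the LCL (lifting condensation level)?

1.2 km

T and T_d converge at 9.6 − 1.8 = 7.8°C per km
Height above start = (29.06 − 19.7) / 7.8 = 1.2 km
LCL altitude = 0 m + 1200 m = 1200 m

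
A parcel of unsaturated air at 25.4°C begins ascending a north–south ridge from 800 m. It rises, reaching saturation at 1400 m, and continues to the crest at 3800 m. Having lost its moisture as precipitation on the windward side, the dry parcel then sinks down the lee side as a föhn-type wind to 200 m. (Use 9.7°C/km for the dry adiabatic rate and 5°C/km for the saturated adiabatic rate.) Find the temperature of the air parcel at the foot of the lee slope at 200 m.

From 800 m to 1400 m (dry): cools by 9.7 × 0.6 = 5.82°C, giving 19.58°C.
From 1400 m to 3800 m (saturated): cools by 5 × 2.4 = 12°C, giving 7.58°C.
From 3800 m to 200 m (dry descent): warms by 9.7 × 3.6 = 34.92°C, giving 42.5°C.

42.5°C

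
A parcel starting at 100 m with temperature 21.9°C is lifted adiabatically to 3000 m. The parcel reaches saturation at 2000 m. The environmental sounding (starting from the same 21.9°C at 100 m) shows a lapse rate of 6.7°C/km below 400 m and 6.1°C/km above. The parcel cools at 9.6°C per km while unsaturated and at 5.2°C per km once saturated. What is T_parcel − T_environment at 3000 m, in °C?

Parcel:
  100–2000 m, dry: Δz = 1.9 km ⇒ ΔT = -18.24°C; T = 3.66°C
  2000–3000 m, saturated: Δz = 1 km ⇒ ΔT = -5.2°C; T = -1.54°C
Environment:
  100–400 m, environment, lower layer: Δz = 0.3 km ⇒ ΔT = -2.01°C; T = 19.89°C
  400–3000 m, environment, upper layer: Δz = 2.6 km ⇒ ΔT = -15.86°C; T = 4.03°C
T_parcel − T_env = -1.54 − 4.03 = -5.57°C

-5.57°C (parcel cooler than environment)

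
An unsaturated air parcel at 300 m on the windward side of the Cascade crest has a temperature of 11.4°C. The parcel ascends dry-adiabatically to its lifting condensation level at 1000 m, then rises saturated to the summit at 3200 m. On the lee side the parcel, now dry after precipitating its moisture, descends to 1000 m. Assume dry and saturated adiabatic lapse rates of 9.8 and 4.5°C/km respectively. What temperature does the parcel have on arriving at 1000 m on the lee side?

16.2°C

300–1000 m, dry: Δz = 0.7 km ⇒ ΔT = -6.86°C; T = 4.54°C
1000–3200 m, saturated: Δz = 2.2 km ⇒ ΔT = -9.9°C; T = -5.36°C
3200–1000 m, dry descent: Δz = 2.2 km ⇒ ΔT = +21.56°C; T = 16.2°C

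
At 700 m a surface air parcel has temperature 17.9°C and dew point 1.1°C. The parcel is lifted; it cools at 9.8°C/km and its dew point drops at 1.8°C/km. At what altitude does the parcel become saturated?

T and T_d converge at 9.8 − 1.8 = 8°C per km
Height above start = (17.9 − 1.1) / 8 = 2.1 km
LCL altitude = 700 m + 2100 m = 2800 m

2800 m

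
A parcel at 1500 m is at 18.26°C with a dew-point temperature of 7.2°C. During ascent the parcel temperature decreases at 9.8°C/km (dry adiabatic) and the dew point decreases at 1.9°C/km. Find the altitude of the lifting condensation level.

2900 m

T and T_d converge at 9.8 − 1.9 = 7.9°C per km
Height above start = (18.26 − 7.2) / 7.9 = 1.4 km
LCL altitude = 1500 m + 1400 m = 2900 m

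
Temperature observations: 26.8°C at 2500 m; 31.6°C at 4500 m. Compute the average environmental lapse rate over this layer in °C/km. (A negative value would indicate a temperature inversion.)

-2.4°C/km

Γ = −ΔT/Δz = (26.8 − 31.6) / (4500 − 2500) m
  = -4.8°C / 2 km = -2.4°C/km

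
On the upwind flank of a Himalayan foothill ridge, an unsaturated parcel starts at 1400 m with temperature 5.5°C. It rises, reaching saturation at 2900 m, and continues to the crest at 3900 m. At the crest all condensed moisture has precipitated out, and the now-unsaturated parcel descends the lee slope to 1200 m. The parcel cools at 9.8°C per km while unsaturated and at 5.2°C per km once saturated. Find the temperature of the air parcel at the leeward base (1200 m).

1400–2900 m, dry: Δz = 1.5 km ⇒ ΔT = -14.7°C; T = -9.2°C
2900–3900 m, saturated: Δz = 1 km ⇒ ΔT = -5.2°C; T = -14.4°C
3900–1200 m, dry descent: Δz = 2.7 km ⇒ ΔT = +26.46°C; T = 12.06°C

12.06°C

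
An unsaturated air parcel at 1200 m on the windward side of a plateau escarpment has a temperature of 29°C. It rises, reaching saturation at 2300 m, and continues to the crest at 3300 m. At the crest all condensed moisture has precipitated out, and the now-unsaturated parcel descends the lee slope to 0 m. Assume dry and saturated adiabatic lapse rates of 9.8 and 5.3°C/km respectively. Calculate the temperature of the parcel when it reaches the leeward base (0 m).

1200–2300 m, dry: Δz = 1.1 km ⇒ ΔT = -10.78°C; T = 18.22°C
2300–3300 m, saturated: Δz = 1 km ⇒ ΔT = -5.3°C; T = 12.92°C
3300–0 m, dry descent: Δz = 3.3 km ⇒ ΔT = +32.34°C; T = 45.26°C

45.26°C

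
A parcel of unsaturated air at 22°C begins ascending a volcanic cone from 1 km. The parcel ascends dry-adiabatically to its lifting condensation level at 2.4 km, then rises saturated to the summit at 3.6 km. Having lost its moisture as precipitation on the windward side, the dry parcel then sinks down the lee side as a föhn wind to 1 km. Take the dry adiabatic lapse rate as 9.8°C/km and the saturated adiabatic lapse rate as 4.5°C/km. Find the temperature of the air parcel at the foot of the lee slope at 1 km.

1000–2400 m, dry: Δz = 1.4 km ⇒ ΔT = -13.72°C; T = 8.28°C
2400–3600 m, saturated: Δz = 1.2 km ⇒ ΔT = -5.4°C; T = 2.88°C
3600–1000 m, dry descent: Δz = 2.6 km ⇒ ΔT = +25.48°C; T = 28.36°C

28.36°C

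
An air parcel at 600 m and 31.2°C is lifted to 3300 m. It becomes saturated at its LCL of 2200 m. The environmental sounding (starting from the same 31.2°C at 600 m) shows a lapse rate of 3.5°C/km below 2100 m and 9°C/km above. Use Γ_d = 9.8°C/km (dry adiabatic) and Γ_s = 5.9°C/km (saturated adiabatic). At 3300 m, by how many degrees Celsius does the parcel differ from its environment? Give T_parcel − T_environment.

Parcel:
  Dry to 2200 m: -9.8 × 1.6 km = -15.68°C, so T = 15.52°C.
  Saturated to 3300 m: -5.9 × 1.1 km = -6.49°C, so T = 9.03°C.
Environment:
  Environment, lower layer to 2100 m: -3.5 × 1.5 km = -5.25°C, so T = 25.95°C.
  Environment, upper layer to 3300 m: -9 × 1.2 km = -10.8°C, so T = 15.15°C.
T_parcel − T_env = 9.03 − 15.15 = -6.12°C

-6.12°C (parcel cooler than environment)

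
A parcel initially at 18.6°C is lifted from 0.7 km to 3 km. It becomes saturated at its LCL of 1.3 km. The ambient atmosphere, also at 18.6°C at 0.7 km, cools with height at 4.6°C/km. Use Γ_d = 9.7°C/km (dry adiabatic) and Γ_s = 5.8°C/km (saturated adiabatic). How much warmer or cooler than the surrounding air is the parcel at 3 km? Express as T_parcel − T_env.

Parcel:
  700 → 1300 m (dry, 9.7°C/km): ΔT = -9.7 × 0.6 = -5.82°C → T = 12.78°C
  1300 → 3000 m (saturated, 5.8°C/km): ΔT = -5.8 × 1.7 = -9.86°C → T = 2.92°C
Environment:
  700 → 3000 m (environment, 4.6°C/km): ΔT = -4.6 × 2.3 = -10.58°C → T = 8.02°C
T_parcel − T_env = 2.92 − 8.02 = -5.1°C

-5.1°C (parcel cooler than environment)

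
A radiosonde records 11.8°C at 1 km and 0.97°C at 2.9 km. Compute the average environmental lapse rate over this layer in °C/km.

5.7°C/km

Γ = −ΔT/Δz = (11.8 − 0.97) / (2900 − 1000) m
  = 10.83°C / 1.9 km = 5.7°C/km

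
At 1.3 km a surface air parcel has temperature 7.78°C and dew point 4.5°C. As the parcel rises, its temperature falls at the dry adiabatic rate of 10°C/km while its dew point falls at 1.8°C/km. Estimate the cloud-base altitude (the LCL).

1.7 km

T and T_d converge at 10 − 1.8 = 8.2°C per km
Height above start = (7.78 − 4.5) / 8.2 = 0.4 km
LCL altitude = 1300 m + 400 m = 1700 m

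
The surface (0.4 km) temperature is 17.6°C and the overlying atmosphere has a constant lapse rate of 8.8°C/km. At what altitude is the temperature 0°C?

2.4 km

Height above start = (17.6 − 0) / 8.8 = 2 km
Altitude = 400 m + 2000 m = 2400 m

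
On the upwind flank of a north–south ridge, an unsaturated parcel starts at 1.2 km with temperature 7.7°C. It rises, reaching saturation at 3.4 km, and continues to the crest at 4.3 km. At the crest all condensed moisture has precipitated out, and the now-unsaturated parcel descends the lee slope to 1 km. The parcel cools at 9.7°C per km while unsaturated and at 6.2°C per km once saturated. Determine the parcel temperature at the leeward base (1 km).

1200–3400 m, dry: Δz = 2.2 km ⇒ ΔT = -21.34°C; T = -13.64°C
3400–4300 m, saturated: Δz = 0.9 km ⇒ ΔT = -5.58°C; T = -19.22°C
4300–1000 m, dry descent: Δz = 3.3 km ⇒ ΔT = +32.01°C; T = 12.79°C

12.79°C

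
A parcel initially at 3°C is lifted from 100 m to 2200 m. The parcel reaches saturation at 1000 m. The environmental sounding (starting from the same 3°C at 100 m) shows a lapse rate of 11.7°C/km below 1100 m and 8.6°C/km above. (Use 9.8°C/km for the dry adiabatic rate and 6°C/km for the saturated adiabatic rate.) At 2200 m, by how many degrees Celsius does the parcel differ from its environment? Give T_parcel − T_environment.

+5.14°C (parcel warmer than environment)

Parcel:
  Dry to 1000 m: -9.8 × 0.9 km = -8.82°C, so T = -5.82°C.
  Saturated to 2200 m: -6 × 1.2 km = -7.2°C, so T = -13.02°C.
Environment:
  Environment, lower layer to 1100 m: -11.7 × 1 km = -11.7°C, so T = -8.7°C.
  Environment, upper layer to 2200 m: -8.6 × 1.1 km = -9.46°C, so T = -18.16°C.
T_parcel − T_env = -13.02 − (-18.16) = +5.14°C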